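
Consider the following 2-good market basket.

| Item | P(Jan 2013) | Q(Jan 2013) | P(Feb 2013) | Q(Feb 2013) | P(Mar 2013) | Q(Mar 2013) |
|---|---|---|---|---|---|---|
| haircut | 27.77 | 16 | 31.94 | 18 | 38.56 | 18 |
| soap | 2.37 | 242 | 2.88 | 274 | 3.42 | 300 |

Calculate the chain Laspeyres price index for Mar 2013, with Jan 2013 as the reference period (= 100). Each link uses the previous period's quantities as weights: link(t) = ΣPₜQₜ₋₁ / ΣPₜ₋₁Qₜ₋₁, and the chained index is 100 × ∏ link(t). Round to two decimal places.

Link Jan 2013→Feb 2013:
ΣP(Feb 2013)Q(Jan 2013) = 31.94×16 + 2.88×242 = 511.04 + 696.96 = 1208
ΣP(Jan 2013)Q(Jan 2013) = 27.77×16 + 2.37×242 = 444.32 + 573.54 = 1017.86
link = 1208/1017.86 = 1.186804
Link Feb 2013→Mar 2013:
ΣP(Mar 2013)Q(Feb 2013) = 38.56×18 + 3.42×274 = 694.08 + 937.08 = 1631.16
ΣP(Feb 2013)Q(Feb 2013) = 31.94×18 + 2.88×274 = 574.92 + 789.12 = 1364.04
link = 1631.16/1364.04 = 1.195830
Chained index = 100 × 1.186804 × 1.195830 = 141.9215

141.92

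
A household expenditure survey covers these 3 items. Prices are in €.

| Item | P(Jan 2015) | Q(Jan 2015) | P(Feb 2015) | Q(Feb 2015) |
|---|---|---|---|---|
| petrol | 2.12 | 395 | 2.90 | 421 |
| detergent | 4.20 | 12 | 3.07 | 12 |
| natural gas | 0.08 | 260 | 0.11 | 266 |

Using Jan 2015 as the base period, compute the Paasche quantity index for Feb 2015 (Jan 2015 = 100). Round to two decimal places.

106.28

Paasche quantity index uses current-period prices as weights.
ΣP(Feb 2015)·Q(Feb 2015) = 2.90×421 + 3.07×12 + 0.11×266 = 1220.9 + 36.84 + 29.26 = 1287
ΣP(Feb 2015)·Q(Jan 2015) = 2.90×395 + 3.07×12 + 0.11×260 = 1145.5 + 36.84 + 28.6 = 1210.94
Index = 1287 / 1210.94 × 100 = 106.2811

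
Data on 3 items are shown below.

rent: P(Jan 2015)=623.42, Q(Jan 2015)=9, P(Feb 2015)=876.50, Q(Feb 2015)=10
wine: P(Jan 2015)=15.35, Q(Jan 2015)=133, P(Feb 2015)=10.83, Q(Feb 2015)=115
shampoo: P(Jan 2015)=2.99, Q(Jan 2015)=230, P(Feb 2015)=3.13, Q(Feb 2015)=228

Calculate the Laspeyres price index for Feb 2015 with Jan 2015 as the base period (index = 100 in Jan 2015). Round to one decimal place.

120.5

Laspeyres price index uses base-period quantities as weights.
ΣP(Feb 2015)·Q(Jan 2015) = 876.50×9 + 10.83×133 + 3.13×230 = 7888.5 + 1440.39 + 719.9 = 10048.79
ΣP(Jan 2015)·Q(Jan 2015) = 623.42×9 + 15.35×133 + 2.99×230 = 5610.78 + 2041.55 + 687.7 = 8340.03
Index = 10048.79 / 8340.03 × 100 = 120.4887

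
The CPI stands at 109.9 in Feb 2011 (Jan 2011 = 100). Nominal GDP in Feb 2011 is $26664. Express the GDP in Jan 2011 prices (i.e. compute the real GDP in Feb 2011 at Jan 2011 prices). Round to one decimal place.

Real = Nominal ÷ (Index/100) = 26664 ÷ (109.9/100)
     = 26664 ÷ 1.099 = 24262.0564

24262.1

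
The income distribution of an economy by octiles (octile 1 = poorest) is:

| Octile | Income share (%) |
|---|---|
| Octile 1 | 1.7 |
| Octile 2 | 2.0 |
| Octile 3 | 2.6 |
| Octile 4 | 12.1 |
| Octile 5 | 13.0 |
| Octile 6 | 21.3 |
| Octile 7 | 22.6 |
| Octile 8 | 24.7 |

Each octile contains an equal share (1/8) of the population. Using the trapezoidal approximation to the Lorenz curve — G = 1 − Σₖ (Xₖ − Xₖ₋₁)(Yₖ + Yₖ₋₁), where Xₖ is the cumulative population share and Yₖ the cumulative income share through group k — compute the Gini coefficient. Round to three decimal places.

0.401

Cumulative income shares Yₖ: 0.0170, 0.0370, 0.0630, 0.1840, 0.3140, 0.5270, 0.7530, 1.0000
Σ (Xₖ−Xₖ₋₁)(Yₖ+Yₖ₋₁) = (1/8)(0.0170+0.0000) + (1/8)(0.0370+0.0170) + (1/8)(0.0630+0.0370) + (1/8)(0.1840+0.0630) + (1/8)(0.3140+0.1840) + (1/8)(0.5270+0.3140) + (1/8)(0.7530+0.5270) + (1/8)(1.0000+0.7530)
  = 0.0021 + 0.0068 + 0.0125 + 0.0309 + 0.0622 + 0.1051 + 0.1600 + 0.2191 = 0.5988
G = 1 − 0.5988 = 0.4012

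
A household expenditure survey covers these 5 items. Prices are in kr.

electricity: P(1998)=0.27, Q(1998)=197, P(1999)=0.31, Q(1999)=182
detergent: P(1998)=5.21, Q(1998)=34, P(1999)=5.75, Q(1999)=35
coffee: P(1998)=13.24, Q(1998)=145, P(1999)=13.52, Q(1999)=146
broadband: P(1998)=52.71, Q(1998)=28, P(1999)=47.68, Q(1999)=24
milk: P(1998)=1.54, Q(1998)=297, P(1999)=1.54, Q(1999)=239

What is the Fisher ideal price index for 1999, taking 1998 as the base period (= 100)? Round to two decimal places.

Laspeyres component (base-period weights):
ΣP(1999)Q(1998) = 0.31×197 + 5.75×34 + 13.52×145 + 47.68×28 + 1.54×297 = 61.07 + 195.5 + 1960.4 + 1335.04 + 457.38 = 4009.39
ΣP(1998)Q(1998) = 0.27×197 + 5.21×34 + 13.24×145 + 52.71×28 + 1.54×297 = 53.19 + 177.14 + 1919.8 + 1475.88 + 457.38 = 4083.39
L = 4009.39 / 4083.39 × 100 = 98.1878
Paasche component (current-period weights):
ΣP(1999)Q(1999) = 0.31×182 + 5.75×35 + 13.52×146 + 47.68×24 + 1.54×239 = 56.42 + 201.25 + 1973.92 + 1144.32 + 368.06 = 3743.97
ΣP(1998)Q(1999) = 0.27×182 + 5.21×35 + 13.24×146 + 52.71×24 + 1.54×239 = 49.14 + 182.35 + 1933.04 + 1265.04 + 368.06 = 3797.63
P = 3743.97 / 3797.63 × 100 = 98.5870
Fisher = √(L × P) = √(98.1878 × 98.5870) = 98.3872

98.39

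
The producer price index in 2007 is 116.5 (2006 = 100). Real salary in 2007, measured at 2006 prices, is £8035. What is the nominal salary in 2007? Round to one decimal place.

9360.8

Nominal = Real × (Index/100) = 8035 × (116.5/100)
        = 8035 × 1.165 = 9360.7750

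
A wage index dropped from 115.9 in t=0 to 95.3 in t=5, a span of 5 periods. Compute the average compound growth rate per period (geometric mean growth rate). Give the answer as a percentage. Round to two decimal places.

Growth factor = (95.3/115.9)^(1/5) = (0.822261)^(1/5) = 0.961616
Growth rate = 0.961616 − 1 = -0.038384 = -3.8384%

-3.84%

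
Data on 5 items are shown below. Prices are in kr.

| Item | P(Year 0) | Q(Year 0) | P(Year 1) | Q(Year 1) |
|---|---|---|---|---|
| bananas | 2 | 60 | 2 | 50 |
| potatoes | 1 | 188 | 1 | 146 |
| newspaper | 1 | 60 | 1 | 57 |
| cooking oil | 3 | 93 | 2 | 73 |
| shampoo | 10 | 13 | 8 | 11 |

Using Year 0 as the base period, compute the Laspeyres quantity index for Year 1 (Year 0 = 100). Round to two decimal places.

81.34

Laspeyres quantity index uses base-period prices as weights.
ΣP(Year 0)·Q(Year 1) = 2×50 + 1×146 + 1×57 + 3×73 + 10×11 = 100 + 146 + 57 + 219 + 110 = 632
ΣP(Year 0)·Q(Year 0) = 2×60 + 1×188 + 1×60 + 3×93 + 10×13 = 120 + 188 + 60 + 279 + 130 = 777
Index = 632 / 777 × 100 = 81.3385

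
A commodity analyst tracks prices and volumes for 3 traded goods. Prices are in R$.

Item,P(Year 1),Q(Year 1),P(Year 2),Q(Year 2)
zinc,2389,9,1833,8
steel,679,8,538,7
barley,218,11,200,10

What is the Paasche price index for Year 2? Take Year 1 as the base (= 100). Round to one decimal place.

78.4

Paasche price index uses current-period quantities as weights.
ΣP(Year 2)·Q(Year 2) = 1833×8 + 538×7 + 200×10 = 14664 + 3766 + 2000 = 20430
ΣP(Year 1)·Q(Year 2) = 2389×8 + 679×7 + 218×10 = 19112 + 4753 + 2180 = 26045
Index = 20430 / 26045 × 100 = 78.4412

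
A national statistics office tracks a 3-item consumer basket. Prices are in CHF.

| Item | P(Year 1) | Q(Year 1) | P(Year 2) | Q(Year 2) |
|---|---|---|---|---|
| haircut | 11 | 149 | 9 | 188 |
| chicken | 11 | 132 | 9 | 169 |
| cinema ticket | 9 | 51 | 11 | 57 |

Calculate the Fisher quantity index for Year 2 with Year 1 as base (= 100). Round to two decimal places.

124.67

Laspeyres component (base-period weights):
ΣP(Year 1)Q(Year 2) = 11×188 + 11×169 + 9×57 = 2068 + 1859 + 513 = 4440
ΣP(Year 1)Q(Year 1) = 11×149 + 11×132 + 9×51 = 1639 + 1452 + 459 = 3550
L = 4440 / 3550 × 100 = 125.0704
Paasche component (current-period weights):
ΣP(Year 2)Q(Year 2) = 9×188 + 9×169 + 11×57 = 1692 + 1521 + 627 = 3840
ΣP(Year 2)Q(Year 1) = 9×149 + 9×132 + 11×51 = 1341 + 1188 + 561 = 3090
P = 3840 / 3090 × 100 = 124.2718
Fisher = √(L × P) = √(125.0704 × 124.2718) = 124.6705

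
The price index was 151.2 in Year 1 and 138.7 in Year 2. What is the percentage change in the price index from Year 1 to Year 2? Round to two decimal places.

Change = (138.7 − 151.2) / 151.2 × 100
       = -12.5 / 151.2 × 100 = -8.2672%

-8.27%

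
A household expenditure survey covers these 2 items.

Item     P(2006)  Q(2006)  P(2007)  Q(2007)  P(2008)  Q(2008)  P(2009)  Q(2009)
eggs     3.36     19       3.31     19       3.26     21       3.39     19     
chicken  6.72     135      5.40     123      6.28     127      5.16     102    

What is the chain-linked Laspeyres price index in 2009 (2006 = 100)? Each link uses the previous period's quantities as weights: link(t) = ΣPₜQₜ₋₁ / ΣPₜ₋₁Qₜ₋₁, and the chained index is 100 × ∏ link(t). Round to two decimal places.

Link 2006→2007:
ΣP(2007)Q(2006) = 3.31×19 + 5.40×135 = 62.89 + 729 = 791.89
ΣP(2006)Q(2006) = 3.36×19 + 6.72×135 = 63.84 + 907.2 = 971.04
link = 791.89/971.04 = 0.815507
Link 2007→2008:
ΣP(2008)Q(2007) = 3.26×19 + 6.28×123 = 61.94 + 772.44 = 834.38
ΣP(2007)Q(2007) = 3.31×19 + 5.40×123 = 62.89 + 664.2 = 727.09
link = 834.38/727.09 = 1.147561
Link 2008→2009:
ΣP(2009)Q(2008) = 3.39×21 + 5.16×127 = 71.19 + 655.32 = 726.51
ΣP(2008)Q(2008) = 3.26×21 + 6.28×127 = 68.46 + 797.56 = 866.02
link = 726.51/866.02 = 0.838907
Chained index = 100 × 0.815507 × 1.147561 × 0.838907 = 78.5086

78.51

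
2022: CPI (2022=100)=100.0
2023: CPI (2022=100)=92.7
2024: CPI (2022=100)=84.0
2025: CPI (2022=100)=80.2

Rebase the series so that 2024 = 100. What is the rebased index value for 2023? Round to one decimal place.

Rebased(2023) = 92.7 / 84.0 × 100 = 110.3571

110.4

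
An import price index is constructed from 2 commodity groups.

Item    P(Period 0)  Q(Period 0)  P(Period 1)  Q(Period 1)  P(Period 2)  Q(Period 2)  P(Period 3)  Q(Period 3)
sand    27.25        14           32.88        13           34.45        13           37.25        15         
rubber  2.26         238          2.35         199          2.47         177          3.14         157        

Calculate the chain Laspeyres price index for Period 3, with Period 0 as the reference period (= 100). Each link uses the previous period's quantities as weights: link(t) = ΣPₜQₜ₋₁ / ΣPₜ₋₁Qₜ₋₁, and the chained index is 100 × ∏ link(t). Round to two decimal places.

136.77

Link Period 0→Period 1:
ΣP(Period 1)Q(Period 0) = 32.88×14 + 2.35×238 = 460.32 + 559.3 = 1019.62
ΣP(Period 0)Q(Period 0) = 27.25×14 + 2.26×238 = 381.5 + 537.88 = 919.38
link = 1019.62/919.38 = 1.109030
Link Period 1→Period 2:
ΣP(Period 2)Q(Period 1) = 34.45×13 + 2.47×199 = 447.85 + 491.53 = 939.38
ΣP(Period 1)Q(Period 1) = 32.88×13 + 2.35×199 = 427.44 + 467.65 = 895.09
link = 939.38/895.09 = 1.049481
Link Period 2→Period 3:
ΣP(Period 3)Q(Period 2) = 37.25×13 + 3.14×177 = 484.25 + 555.78 = 1040.03
ΣP(Period 2)Q(Period 2) = 34.45×13 + 2.47×177 = 447.85 + 437.19 = 885.04
link = 1040.03/885.04 = 1.175122
Chained index = 100 × 1.109030 × 1.049481 × 1.175122 = 136.7732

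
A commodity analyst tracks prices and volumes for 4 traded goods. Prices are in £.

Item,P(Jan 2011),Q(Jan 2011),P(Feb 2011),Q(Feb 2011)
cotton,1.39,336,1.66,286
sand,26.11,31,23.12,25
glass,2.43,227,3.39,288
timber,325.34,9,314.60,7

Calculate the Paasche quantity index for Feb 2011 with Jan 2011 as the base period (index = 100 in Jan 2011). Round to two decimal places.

86.79

Paasche quantity index uses current-period prices as weights.
ΣP(Feb 2011)·Q(Feb 2011) = 1.66×286 + 23.12×25 + 3.39×288 + 314.60×7 = 474.76 + 578 + 976.32 + 2202.2 = 4231.28
ΣP(Feb 2011)·Q(Jan 2011) = 1.66×336 + 23.12×31 + 3.39×227 + 314.60×9 = 557.76 + 716.72 + 769.53 + 2831.4 = 4875.41
Index = 4231.28 / 4875.41 × 100 = 86.7882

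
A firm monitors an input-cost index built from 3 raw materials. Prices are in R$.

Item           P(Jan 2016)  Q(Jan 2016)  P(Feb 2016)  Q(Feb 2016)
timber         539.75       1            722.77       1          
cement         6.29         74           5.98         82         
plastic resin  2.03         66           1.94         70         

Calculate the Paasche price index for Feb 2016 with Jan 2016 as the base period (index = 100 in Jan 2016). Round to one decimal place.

Paasche price index uses current-period quantities as weights.
ΣP(Feb 2016)·Q(Feb 2016) = 722.77×1 + 5.98×82 + 1.94×70 = 722.77 + 490.36 + 135.8 = 1348.93
ΣP(Jan 2016)·Q(Feb 2016) = 539.75×1 + 6.29×82 + 2.03×70 = 539.75 + 515.78 + 142.1 = 1197.63
Index = 1348.93 / 1197.63 × 100 = 112.6333

112.6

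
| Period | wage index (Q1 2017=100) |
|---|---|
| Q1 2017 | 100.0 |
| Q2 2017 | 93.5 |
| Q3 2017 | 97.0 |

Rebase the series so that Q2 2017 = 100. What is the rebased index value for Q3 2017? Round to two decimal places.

Rebased(Q3 2017) = 97.0 / 93.5 × 100 = 103.7433

103.74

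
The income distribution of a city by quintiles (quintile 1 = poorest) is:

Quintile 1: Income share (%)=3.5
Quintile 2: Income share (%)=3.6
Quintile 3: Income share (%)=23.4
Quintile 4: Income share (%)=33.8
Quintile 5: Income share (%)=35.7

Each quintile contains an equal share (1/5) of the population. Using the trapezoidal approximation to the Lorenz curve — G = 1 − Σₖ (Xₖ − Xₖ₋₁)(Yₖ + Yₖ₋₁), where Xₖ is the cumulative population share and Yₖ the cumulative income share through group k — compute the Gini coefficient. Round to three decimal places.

0.378

Cumulative income shares Yₖ: 0.0350, 0.0710, 0.3050, 0.6430, 1.0000
Σ (Xₖ−Xₖ₋₁)(Yₖ+Yₖ₋₁) = (1/5)(0.0350+0.0000) + (1/5)(0.0710+0.0350) + (1/5)(0.3050+0.0710) + (1/5)(0.6430+0.3050) + (1/5)(1.0000+0.6430)
  = 0.0070 + 0.0212 + 0.0752 + 0.1896 + 0.3286 = 0.6216
G = 1 − 0.6216 = 0.3784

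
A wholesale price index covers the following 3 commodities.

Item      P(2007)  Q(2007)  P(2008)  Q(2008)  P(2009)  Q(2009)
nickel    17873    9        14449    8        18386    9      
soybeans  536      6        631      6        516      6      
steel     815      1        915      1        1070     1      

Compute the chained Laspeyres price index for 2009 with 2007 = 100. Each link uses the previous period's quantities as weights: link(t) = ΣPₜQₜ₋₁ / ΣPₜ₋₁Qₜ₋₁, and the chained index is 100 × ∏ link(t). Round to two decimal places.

102.75

Link 2007→2008:
ΣP(2008)Q(2007) = 14449×9 + 631×6 + 915×1 = 130041 + 3786 + 915 = 134742
ΣP(2007)Q(2007) = 17873×9 + 536×6 + 815×1 = 160857 + 3216 + 815 = 164888
link = 134742/164888 = 0.817173
Link 2008→2009:
ΣP(2009)Q(2008) = 18386×8 + 516×6 + 1070×1 = 147088 + 3096 + 1070 = 151254
ΣP(2008)Q(2008) = 14449×8 + 631×6 + 915×1 = 115592 + 3786 + 915 = 120293
link = 151254/120293 = 1.257380
Chained index = 100 × 0.817173 × 1.257380 = 102.7497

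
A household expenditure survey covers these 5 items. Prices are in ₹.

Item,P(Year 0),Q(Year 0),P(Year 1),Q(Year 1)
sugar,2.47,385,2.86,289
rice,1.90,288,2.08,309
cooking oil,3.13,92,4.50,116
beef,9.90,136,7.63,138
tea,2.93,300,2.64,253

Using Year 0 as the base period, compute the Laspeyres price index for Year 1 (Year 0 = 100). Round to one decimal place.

Laspeyres price index uses base-period quantities as weights.
ΣP(Year 1)·Q(Year 0) = 2.86×385 + 2.08×288 + 4.50×92 + 7.63×136 + 2.64×300 = 1101.1 + 599.04 + 414 + 1037.68 + 792 = 3943.82
ΣP(Year 0)·Q(Year 0) = 2.47×385 + 1.90×288 + 3.13×92 + 9.90×136 + 2.93×300 = 950.95 + 547.2 + 287.96 + 1346.4 + 879 = 4011.51
Index = 3943.82 / 4011.51 × 100 = 98.3126

98.3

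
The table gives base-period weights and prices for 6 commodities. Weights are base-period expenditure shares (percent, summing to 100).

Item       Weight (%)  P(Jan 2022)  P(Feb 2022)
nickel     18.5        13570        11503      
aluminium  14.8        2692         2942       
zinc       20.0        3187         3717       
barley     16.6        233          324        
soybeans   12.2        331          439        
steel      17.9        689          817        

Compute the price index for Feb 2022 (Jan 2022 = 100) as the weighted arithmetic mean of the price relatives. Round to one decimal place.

nickel: 18.5 × (11503/13570) = 18.5 × 0.847679 = 15.6821
aluminium: 14.8 × (2942/2692) = 14.8 × 1.092868 = 16.1744
zinc: 20.0 × (3717/3187) = 20.0 × 1.166301 = 23.3260
barley: 16.6 × (324/233) = 16.6 × 1.390558 = 23.0833
soybeans: 12.2 × (439/331) = 12.2 × 1.326284 = 16.1807
steel: 17.9 × (817/689) = 17.9 × 1.185776 = 21.2254
Index = Σ wᵢ·(p₁ᵢ/p₀ᵢ) = 15.6821 + 16.1744 + 23.3260 + 23.0833 + 16.1807 + 21.2254 = 115.6718

115.7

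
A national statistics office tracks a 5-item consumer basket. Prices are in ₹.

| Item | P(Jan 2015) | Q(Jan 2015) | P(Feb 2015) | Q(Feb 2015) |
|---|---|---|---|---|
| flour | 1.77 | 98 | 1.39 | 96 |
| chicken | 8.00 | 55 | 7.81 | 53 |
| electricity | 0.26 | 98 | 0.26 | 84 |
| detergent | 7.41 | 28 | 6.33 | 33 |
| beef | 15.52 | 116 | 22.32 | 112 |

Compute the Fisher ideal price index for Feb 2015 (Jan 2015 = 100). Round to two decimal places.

Laspeyres component (base-period weights):
ΣP(Feb 2015)Q(Jan 2015) = 1.39×98 + 7.81×55 + 0.26×98 + 6.33×28 + 22.32×116 = 136.22 + 429.55 + 25.48 + 177.24 + 2589.12 = 3357.61
ΣP(Jan 2015)Q(Jan 2015) = 1.77×98 + 8.00×55 + 0.26×98 + 7.41×28 + 15.52×116 = 173.46 + 440 + 25.48 + 207.48 + 1800.32 = 2646.74
L = 3357.61 / 2646.74 × 100 = 126.8583
Paasche component (current-period weights):
ΣP(Feb 2015)Q(Feb 2015) = 1.39×96 + 7.81×53 + 0.26×84 + 6.33×33 + 22.32×112 = 133.44 + 413.93 + 21.84 + 208.89 + 2499.84 = 3277.94
ΣP(Jan 2015)Q(Feb 2015) = 1.77×96 + 8.00×53 + 0.26×84 + 7.41×33 + 15.52×112 = 169.92 + 424 + 21.84 + 244.53 + 1738.24 = 2598.53
P = 3277.94 / 2598.53 × 100 = 126.1459
Fisher = √(L × P) = √(126.8583 × 126.1459) = 126.5016

126.50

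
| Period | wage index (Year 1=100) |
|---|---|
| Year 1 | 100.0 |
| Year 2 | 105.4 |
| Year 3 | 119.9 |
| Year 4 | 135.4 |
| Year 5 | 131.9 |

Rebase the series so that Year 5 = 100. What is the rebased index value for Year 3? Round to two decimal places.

Rebased(Year 3) = 119.9 / 131.9 × 100 = 90.9022

90.90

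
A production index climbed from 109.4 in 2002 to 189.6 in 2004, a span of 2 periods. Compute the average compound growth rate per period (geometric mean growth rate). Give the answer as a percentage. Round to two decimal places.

Growth factor = (189.6/109.4)^(1/2) = (1.733090)^(1/2) = 1.316469
Growth rate = 1.316469 − 1 = 0.316469 = 31.6469%

31.65%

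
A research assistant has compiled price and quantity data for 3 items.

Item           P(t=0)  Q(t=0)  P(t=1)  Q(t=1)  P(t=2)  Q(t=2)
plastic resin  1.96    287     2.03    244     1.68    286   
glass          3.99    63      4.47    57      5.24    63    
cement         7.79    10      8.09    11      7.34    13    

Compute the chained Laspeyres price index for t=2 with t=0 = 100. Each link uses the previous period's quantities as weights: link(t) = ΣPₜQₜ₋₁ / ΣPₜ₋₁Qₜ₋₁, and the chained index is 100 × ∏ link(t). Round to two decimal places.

99.70

Link t=0→t=1:
ΣP(t=1)Q(t=0) = 2.03×287 + 4.47×63 + 8.09×10 = 582.61 + 281.61 + 80.9 = 945.12
ΣP(t=0)Q(t=0) = 1.96×287 + 3.99×63 + 7.79×10 = 562.52 + 251.37 + 77.9 = 891.79
link = 945.12/891.79 = 1.059801
Link t=1→t=2:
ΣP(t=2)Q(t=1) = 1.68×244 + 5.24×57 + 7.34×11 = 409.92 + 298.68 + 80.74 = 789.34
ΣP(t=1)Q(t=1) = 2.03×244 + 4.47×57 + 8.09×11 = 495.32 + 254.79 + 88.99 = 839.1
link = 789.34/839.1 = 0.940698
Chained index = 100 × 1.059801 × 0.940698 = 99.6953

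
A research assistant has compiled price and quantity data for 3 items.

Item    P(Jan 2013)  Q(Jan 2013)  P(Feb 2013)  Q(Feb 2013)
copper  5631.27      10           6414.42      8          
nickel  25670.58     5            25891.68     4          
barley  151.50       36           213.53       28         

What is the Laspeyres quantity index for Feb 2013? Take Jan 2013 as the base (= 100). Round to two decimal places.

Laspeyres quantity index uses base-period prices as weights.
ΣP(Jan 2013)·Q(Feb 2013) = 5631.27×8 + 25670.58×4 + 151.50×28 = 45050.16 + 102682.32 + 4242 = 151974.48
ΣP(Jan 2013)·Q(Jan 2013) = 5631.27×10 + 25670.58×5 + 151.50×36 = 56312.7 + 128352.9 + 5454 = 190119.6
Index = 151974.48 / 190119.6 × 100 = 79.9363

79.94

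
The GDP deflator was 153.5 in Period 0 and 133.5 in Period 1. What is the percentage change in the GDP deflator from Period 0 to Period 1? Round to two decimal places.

-13.03%

Change = (133.5 − 153.5) / 153.5 × 100
       = -20.0 / 153.5 × 100 = -13.0293%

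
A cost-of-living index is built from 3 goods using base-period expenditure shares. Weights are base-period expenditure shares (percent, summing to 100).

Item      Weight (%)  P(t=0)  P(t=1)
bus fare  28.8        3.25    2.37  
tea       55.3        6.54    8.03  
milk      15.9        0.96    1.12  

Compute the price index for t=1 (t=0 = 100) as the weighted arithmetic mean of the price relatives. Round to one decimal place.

bus fare: 28.8 × (2.37/3.25) = 28.8 × 0.729231 = 21.0018
tea: 55.3 × (8.03/6.54) = 55.3 × 1.227829 = 67.8989
milk: 15.9 × (1.12/0.96) = 15.9 × 1.166667 = 18.5500
Index = Σ wᵢ·(p₁ᵢ/p₀ᵢ) = 21.0018 + 67.8989 + 18.5500 = 107.4508

107.5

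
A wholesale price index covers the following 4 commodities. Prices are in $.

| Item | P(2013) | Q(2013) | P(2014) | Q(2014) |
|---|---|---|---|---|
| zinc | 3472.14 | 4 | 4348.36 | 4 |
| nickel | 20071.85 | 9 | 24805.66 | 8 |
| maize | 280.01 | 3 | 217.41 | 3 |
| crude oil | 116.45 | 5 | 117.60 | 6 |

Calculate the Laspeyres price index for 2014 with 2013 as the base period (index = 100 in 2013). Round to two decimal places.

Laspeyres price index uses base-period quantities as weights.
ΣP(2014)·Q(2013) = 4348.36×4 + 24805.66×9 + 217.41×3 + 117.60×5 = 17393.44 + 223250.94 + 652.23 + 588 = 241884.61
ΣP(2013)·Q(2013) = 3472.14×4 + 20071.85×9 + 280.01×3 + 116.45×5 = 13888.56 + 180646.65 + 840.03 + 582.25 = 195957.49
Index = 241884.61 / 195957.49 × 100 = 123.4373

123.44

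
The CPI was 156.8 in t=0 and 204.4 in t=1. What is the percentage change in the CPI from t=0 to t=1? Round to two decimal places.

30.36%

Change = (204.4 − 156.8) / 156.8 × 100
       = 47.6 / 156.8 × 100 = 30.3571%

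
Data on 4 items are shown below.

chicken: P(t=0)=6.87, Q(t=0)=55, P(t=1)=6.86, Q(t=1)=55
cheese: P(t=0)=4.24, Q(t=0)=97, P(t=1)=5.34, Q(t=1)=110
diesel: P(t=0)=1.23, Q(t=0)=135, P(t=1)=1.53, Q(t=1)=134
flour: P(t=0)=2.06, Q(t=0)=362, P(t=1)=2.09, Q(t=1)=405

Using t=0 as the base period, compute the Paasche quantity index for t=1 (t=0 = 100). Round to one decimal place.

Paasche quantity index uses current-period prices as weights.
ΣP(t=1)·Q(t=1) = 6.86×55 + 5.34×110 + 1.53×134 + 2.09×405 = 377.3 + 587.4 + 205.02 + 846.45 = 2016.17
ΣP(t=1)·Q(t=0) = 6.86×55 + 5.34×97 + 1.53×135 + 2.09×362 = 377.3 + 517.98 + 206.55 + 756.58 = 1858.41
Index = 2016.17 / 1858.41 × 100 = 108.4890

108.5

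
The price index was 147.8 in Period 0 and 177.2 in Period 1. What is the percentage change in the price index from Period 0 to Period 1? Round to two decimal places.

19.89%

Change = (177.2 − 147.8) / 147.8 × 100
       = 29.4 / 147.8 × 100 = 19.8917%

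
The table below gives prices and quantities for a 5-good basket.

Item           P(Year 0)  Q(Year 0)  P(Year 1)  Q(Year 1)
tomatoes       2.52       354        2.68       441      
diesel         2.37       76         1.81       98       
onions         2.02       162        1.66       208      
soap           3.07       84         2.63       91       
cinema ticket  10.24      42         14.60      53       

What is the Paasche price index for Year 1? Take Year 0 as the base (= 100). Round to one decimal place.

Paasche price index uses current-period quantities as weights.
ΣP(Year 1)·Q(Year 1) = 2.68×441 + 1.81×98 + 1.66×208 + 2.63×91 + 14.60×53 = 1181.88 + 177.38 + 345.28 + 239.33 + 773.8 = 2717.67
ΣP(Year 0)·Q(Year 1) = 2.52×441 + 2.37×98 + 2.02×208 + 3.07×91 + 10.24×53 = 1111.32 + 232.26 + 420.16 + 279.37 + 542.72 = 2585.83
Index = 2717.67 / 2585.83 × 100 = 105.0986

105.1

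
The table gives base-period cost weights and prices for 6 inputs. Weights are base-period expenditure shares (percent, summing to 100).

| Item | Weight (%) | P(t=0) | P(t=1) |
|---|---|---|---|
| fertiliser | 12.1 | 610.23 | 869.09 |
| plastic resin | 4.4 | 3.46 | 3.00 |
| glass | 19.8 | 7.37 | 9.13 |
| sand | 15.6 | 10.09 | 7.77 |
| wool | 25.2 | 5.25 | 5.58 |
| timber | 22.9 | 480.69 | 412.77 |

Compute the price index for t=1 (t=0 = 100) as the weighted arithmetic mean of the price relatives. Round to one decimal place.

104.0

fertiliser: 12.1 × (869.09/610.23) = 12.1 × 1.424201 = 17.2328
plastic resin: 4.4 × (3.00/3.46) = 4.4 × 0.867052 = 3.8150
glass: 19.8 × (9.13/7.37) = 19.8 × 1.238806 = 24.5284
sand: 15.6 × (7.77/10.09) = 15.6 × 0.770069 = 12.0131
wool: 25.2 × (5.58/5.25) = 25.2 × 1.062857 = 26.7840
timber: 22.9 × (412.77/480.69) = 22.9 × 0.858703 = 19.6643
Index = Σ wᵢ·(p₁ᵢ/p₀ᵢ) = 17.2328 + 3.8150 + 24.5284 + 12.0131 + 26.7840 + 19.6643 = 104.0376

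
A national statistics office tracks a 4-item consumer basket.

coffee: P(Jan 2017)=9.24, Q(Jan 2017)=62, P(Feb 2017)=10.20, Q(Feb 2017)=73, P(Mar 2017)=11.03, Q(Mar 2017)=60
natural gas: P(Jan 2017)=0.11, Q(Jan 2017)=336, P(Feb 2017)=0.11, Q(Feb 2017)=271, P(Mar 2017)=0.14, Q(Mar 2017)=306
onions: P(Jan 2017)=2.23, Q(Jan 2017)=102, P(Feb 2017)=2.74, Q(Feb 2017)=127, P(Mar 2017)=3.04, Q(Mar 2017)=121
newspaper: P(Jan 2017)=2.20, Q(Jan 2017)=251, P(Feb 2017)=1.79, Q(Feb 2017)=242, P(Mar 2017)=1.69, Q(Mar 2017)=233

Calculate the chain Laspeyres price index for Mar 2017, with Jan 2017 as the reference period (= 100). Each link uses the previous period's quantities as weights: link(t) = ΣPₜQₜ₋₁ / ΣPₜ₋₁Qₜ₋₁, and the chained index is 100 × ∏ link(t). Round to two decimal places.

105.97

Link Jan 2017→Feb 2017:
ΣP(Feb 2017)Q(Jan 2017) = 10.20×62 + 0.11×336 + 2.74×102 + 1.79×251 = 632.4 + 36.96 + 279.48 + 449.29 = 1398.13
ΣP(Jan 2017)Q(Jan 2017) = 9.24×62 + 0.11×336 + 2.23×102 + 2.20×251 = 572.88 + 36.96 + 227.46 + 552.2 = 1389.5
link = 1398.13/1389.5 = 1.006211
Link Feb 2017→Mar 2017:
ΣP(Mar 2017)Q(Feb 2017) = 11.03×73 + 0.14×271 + 3.04×127 + 1.69×242 = 805.19 + 37.94 + 386.08 + 408.98 = 1638.19
ΣP(Feb 2017)Q(Feb 2017) = 10.20×73 + 0.11×271 + 2.74×127 + 1.79×242 = 744.6 + 29.81 + 347.98 + 433.18 = 1555.57
link = 1638.19/1555.57 = 1.053112
Chained index = 100 × 1.006211 × 1.053112 = 105.9653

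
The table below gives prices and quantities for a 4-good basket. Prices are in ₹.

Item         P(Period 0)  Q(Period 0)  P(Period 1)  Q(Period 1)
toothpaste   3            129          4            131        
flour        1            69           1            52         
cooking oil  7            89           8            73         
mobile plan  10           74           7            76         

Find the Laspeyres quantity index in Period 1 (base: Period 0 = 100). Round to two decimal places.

Laspeyres quantity index uses base-period prices as weights.
ΣP(Period 0)·Q(Period 1) = 3×131 + 1×52 + 7×73 + 10×76 = 393 + 52 + 511 + 760 = 1716
ΣP(Period 0)·Q(Period 0) = 3×129 + 1×69 + 7×89 + 10×74 = 387 + 69 + 623 + 740 = 1819
Index = 1716 / 1819 × 100 = 94.3375

94.34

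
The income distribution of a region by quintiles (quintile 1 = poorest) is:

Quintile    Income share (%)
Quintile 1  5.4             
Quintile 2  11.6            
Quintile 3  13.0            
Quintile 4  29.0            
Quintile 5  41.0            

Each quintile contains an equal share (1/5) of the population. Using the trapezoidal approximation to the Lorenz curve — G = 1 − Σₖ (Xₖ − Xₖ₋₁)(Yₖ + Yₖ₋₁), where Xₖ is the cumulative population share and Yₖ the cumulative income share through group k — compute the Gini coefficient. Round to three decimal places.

Cumulative income shares Yₖ: 0.0540, 0.1700, 0.3000, 0.5900, 1.0000
Σ (Xₖ−Xₖ₋₁)(Yₖ+Yₖ₋₁) = (1/5)(0.0540+0.0000) + (1/5)(0.1700+0.0540) + (1/5)(0.3000+0.1700) + (1/5)(0.5900+0.3000) + (1/5)(1.0000+0.5900)
  = 0.0108 + 0.0448 + 0.0940 + 0.1780 + 0.3180 = 0.6456
G = 1 − 0.6456 = 0.3544

0.354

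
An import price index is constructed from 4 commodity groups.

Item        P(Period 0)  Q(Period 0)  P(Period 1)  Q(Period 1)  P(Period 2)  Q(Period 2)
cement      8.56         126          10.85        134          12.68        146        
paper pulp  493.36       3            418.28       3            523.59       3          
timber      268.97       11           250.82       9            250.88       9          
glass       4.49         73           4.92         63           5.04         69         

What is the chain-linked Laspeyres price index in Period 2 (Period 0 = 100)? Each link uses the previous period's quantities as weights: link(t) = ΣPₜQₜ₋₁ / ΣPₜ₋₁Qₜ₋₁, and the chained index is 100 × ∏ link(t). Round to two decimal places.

Link Period 0→Period 1:
ΣP(Period 1)Q(Period 0) = 10.85×126 + 418.28×3 + 250.82×11 + 4.92×73 = 1367.1 + 1254.84 + 2759.02 + 359.16 = 5740.12
ΣP(Period 0)Q(Period 0) = 8.56×126 + 493.36×3 + 268.97×11 + 4.49×73 = 1078.56 + 1480.08 + 2958.67 + 327.77 = 5845.08
link = 5740.12/5845.08 = 0.982043
Link Period 1→Period 2:
ΣP(Period 2)Q(Period 1) = 12.68×134 + 523.59×3 + 250.88×9 + 5.04×63 = 1699.12 + 1570.77 + 2257.92 + 317.52 = 5845.33
ΣP(Period 1)Q(Period 1) = 10.85×134 + 418.28×3 + 250.82×9 + 4.92×63 = 1453.9 + 1254.84 + 2257.38 + 309.96 = 5276.08
link = 5845.33/5276.08 = 1.107893
Chained index = 100 × 0.982043 × 1.107893 = 108.7998

108.80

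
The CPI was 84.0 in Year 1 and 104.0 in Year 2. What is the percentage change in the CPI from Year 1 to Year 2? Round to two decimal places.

Change = (104.0 − 84.0) / 84.0 × 100
       = 20.0 / 84.0 × 100 = 23.8095%

23.81%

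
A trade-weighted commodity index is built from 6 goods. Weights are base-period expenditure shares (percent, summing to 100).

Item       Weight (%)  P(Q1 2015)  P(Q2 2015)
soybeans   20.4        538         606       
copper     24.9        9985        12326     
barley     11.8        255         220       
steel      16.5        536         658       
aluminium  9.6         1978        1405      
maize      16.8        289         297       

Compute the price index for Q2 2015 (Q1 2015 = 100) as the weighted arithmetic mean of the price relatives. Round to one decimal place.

soybeans: 20.4 × (606/538) = 20.4 × 1.126394 = 22.9784
copper: 24.9 × (12326/9985) = 24.9 × 1.234452 = 30.7378
barley: 11.8 × (220/255) = 11.8 × 0.862745 = 10.1804
steel: 16.5 × (658/536) = 16.5 × 1.227612 = 20.2556
aluminium: 9.6 × (1405/1978) = 9.6 × 0.710313 = 6.8190
maize: 16.8 × (297/289) = 16.8 × 1.027682 = 17.2651
Index = Σ wᵢ·(p₁ᵢ/p₀ᵢ) = 22.9784 + 30.7378 + 10.1804 + 20.2556 + 6.8190 + 17.2651 = 108.2363

108.2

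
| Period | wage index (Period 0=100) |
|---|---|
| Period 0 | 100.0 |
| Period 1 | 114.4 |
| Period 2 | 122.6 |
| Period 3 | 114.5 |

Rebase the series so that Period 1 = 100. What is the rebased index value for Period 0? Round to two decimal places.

87.41

Rebased(Period 0) = 100.0 / 114.4 × 100 = 87.4126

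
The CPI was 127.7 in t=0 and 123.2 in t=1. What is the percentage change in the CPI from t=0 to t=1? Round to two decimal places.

-3.52%

Change = (123.2 − 127.7) / 127.7 × 100
       = -4.5 / 127.7 × 100 = -3.5239%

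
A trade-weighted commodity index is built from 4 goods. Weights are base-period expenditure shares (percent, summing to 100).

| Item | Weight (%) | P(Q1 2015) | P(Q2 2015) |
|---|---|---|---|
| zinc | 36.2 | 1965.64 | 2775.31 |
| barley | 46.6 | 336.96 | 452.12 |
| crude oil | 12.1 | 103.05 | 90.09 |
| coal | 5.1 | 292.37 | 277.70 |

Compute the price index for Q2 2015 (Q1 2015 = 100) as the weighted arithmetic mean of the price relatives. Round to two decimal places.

zinc: 36.2 × (2775.31/1965.64) = 36.2 × 1.411912 = 51.1112
barley: 46.6 × (452.12/336.96) = 46.6 × 1.341762 = 62.5261
crude oil: 12.1 × (90.09/103.05) = 12.1 × 0.874236 = 10.5783
coal: 5.1 × (277.70/292.37) = 5.1 × 0.949824 = 4.8441
Index = Σ wᵢ·(p₁ᵢ/p₀ᵢ) = 51.1112 + 62.5261 + 10.5783 + 4.8441 = 129.0596

129.06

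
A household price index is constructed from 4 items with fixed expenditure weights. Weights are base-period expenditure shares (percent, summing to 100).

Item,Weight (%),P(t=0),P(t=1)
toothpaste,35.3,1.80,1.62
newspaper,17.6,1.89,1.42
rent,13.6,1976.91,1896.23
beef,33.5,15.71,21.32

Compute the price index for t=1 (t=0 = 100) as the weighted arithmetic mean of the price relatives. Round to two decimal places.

103.50

toothpaste: 35.3 × (1.62/1.80) = 35.3 × 0.900000 = 31.7700
newspaper: 17.6 × (1.42/1.89) = 17.6 × 0.751323 = 13.2233
rent: 13.6 × (1896.23/1976.91) = 13.6 × 0.959189 = 13.0450
beef: 33.5 × (21.32/15.71) = 33.5 × 1.357097 = 45.4628
Index = Σ wᵢ·(p₁ᵢ/p₀ᵢ) = 31.7700 + 13.2233 + 13.0450 + 45.4628 = 103.5010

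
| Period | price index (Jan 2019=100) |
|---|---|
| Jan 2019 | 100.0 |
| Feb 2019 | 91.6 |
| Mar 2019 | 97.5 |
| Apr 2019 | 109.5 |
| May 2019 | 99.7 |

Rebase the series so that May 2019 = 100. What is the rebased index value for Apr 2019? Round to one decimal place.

109.8

Rebased(Apr 2019) = 109.5 / 99.7 × 100 = 109.8295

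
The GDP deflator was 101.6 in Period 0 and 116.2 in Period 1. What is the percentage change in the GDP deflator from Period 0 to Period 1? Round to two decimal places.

Change = (116.2 − 101.6) / 101.6 × 100
       = 14.6 / 101.6 × 100 = 14.3701%

14.37%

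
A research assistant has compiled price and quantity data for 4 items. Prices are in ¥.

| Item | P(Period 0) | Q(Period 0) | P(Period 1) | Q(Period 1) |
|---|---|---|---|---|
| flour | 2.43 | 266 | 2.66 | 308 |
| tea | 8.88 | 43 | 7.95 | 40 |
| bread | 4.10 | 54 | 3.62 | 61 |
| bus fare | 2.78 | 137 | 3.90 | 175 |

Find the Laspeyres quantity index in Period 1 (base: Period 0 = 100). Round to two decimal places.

112.86

Laspeyres quantity index uses base-period prices as weights.
ΣP(Period 0)·Q(Period 1) = 2.43×308 + 8.88×40 + 4.10×61 + 2.78×175 = 748.44 + 355.2 + 250.1 + 486.5 = 1840.24
ΣP(Period 0)·Q(Period 0) = 2.43×266 + 8.88×43 + 4.10×54 + 2.78×137 = 646.38 + 381.84 + 221.4 + 380.86 = 1630.48
Index = 1840.24 / 1630.48 × 100 = 112.8649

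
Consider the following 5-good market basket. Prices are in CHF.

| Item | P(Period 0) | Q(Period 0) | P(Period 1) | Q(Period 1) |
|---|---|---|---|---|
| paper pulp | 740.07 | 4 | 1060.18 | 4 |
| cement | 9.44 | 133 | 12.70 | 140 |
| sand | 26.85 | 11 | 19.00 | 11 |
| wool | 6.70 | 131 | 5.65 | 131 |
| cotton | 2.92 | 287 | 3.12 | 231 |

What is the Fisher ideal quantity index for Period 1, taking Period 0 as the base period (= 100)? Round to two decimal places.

98.67

Laspeyres component (base-period weights):
ΣP(Period 0)Q(Period 1) = 740.07×4 + 9.44×140 + 26.85×11 + 6.70×131 + 2.92×231 = 2960.28 + 1321.6 + 295.35 + 877.7 + 674.52 = 6129.45
ΣP(Period 0)Q(Period 0) = 740.07×4 + 9.44×133 + 26.85×11 + 6.70×131 + 2.92×287 = 2960.28 + 1255.52 + 295.35 + 877.7 + 838.04 = 6226.89
L = 6129.45 / 6226.89 × 100 = 98.4352
Paasche component (current-period weights):
ΣP(Period 1)Q(Period 1) = 1060.18×4 + 12.70×140 + 19.00×11 + 5.65×131 + 3.12×231 = 4240.72 + 1778 + 209 + 740.15 + 720.72 = 7688.59
ΣP(Period 1)Q(Period 0) = 1060.18×4 + 12.70×133 + 19.00×11 + 5.65×131 + 3.12×287 = 4240.72 + 1689.1 + 209 + 740.15 + 895.44 = 7774.41
P = 7688.59 / 7774.41 × 100 = 98.8961
Fisher = √(L × P) = √(98.4352 × 98.8961) = 98.6654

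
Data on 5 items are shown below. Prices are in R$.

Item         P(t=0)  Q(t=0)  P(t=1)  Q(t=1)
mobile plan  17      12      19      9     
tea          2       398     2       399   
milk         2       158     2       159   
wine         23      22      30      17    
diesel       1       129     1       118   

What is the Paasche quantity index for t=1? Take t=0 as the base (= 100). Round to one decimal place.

Paasche quantity index uses current-period prices as weights.
ΣP(t=1)·Q(t=1) = 19×9 + 2×399 + 2×159 + 30×17 + 1×118 = 171 + 798 + 318 + 510 + 118 = 1915
ΣP(t=1)·Q(t=0) = 19×12 + 2×398 + 2×158 + 30×22 + 1×129 = 228 + 796 + 316 + 660 + 129 = 2129
Index = 1915 / 2129 × 100 = 89.9483

89.9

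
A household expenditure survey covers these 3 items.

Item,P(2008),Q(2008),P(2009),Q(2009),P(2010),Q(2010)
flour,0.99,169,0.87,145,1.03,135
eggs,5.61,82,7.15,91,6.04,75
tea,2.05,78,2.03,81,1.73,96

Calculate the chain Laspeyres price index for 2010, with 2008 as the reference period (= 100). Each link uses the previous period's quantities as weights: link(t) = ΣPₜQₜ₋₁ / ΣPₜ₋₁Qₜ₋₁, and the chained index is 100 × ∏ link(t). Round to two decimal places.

Link 2008→2009:
ΣP(2009)Q(2008) = 0.87×169 + 7.15×82 + 2.03×78 = 147.03 + 586.3 + 158.34 = 891.67
ΣP(2008)Q(2008) = 0.99×169 + 5.61×82 + 2.05×78 = 167.31 + 460.02 + 159.9 = 787.23
link = 891.67/787.23 = 1.132668
Link 2009→2010:
ΣP(2010)Q(2009) = 1.03×145 + 6.04×91 + 1.73×81 = 149.35 + 549.64 + 140.13 = 839.12
ΣP(2009)Q(2009) = 0.87×145 + 7.15×91 + 2.03×81 = 126.15 + 650.65 + 164.43 = 941.23
link = 839.12/941.23 = 0.891514
Chained index = 100 × 1.132668 × 0.891514 = 100.9789

100.98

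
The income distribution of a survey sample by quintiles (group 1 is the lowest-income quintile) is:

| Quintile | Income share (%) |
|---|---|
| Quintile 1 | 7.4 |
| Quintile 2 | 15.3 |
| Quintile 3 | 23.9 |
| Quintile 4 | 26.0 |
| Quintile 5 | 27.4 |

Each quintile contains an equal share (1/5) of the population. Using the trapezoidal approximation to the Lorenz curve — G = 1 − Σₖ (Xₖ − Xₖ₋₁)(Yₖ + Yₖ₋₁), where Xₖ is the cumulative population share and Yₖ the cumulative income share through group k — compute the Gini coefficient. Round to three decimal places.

0.203

Cumulative income shares Yₖ: 0.0740, 0.2270, 0.4660, 0.7260, 1.0000
Σ (Xₖ−Xₖ₋₁)(Yₖ+Yₖ₋₁) = (1/5)(0.0740+0.0000) + (1/5)(0.2270+0.0740) + (1/5)(0.4660+0.2270) + (1/5)(0.7260+0.4660) + (1/5)(1.0000+0.7260)
  = 0.0148 + 0.0602 + 0.1386 + 0.2384 + 0.3452 = 0.7972
G = 1 − 0.7972 = 0.2028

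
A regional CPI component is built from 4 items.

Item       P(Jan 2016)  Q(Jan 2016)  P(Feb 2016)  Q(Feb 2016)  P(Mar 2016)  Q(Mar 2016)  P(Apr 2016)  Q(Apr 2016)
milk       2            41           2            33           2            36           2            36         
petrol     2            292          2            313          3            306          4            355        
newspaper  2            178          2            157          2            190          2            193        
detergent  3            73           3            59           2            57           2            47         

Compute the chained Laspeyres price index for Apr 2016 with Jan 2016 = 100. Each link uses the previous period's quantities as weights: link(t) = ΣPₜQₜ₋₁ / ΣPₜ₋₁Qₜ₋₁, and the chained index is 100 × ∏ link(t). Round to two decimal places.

Link Jan 2016→Feb 2016:
ΣP(Feb 2016)Q(Jan 2016) = 2×41 + 2×292 + 2×178 + 3×73 = 82 + 584 + 356 + 219 = 1241
ΣP(Jan 2016)Q(Jan 2016) = 2×41 + 2×292 + 2×178 + 3×73 = 82 + 584 + 356 + 219 = 1241
link = 1241/1241 = 1.000000
Link Feb 2016→Mar 2016:
ΣP(Mar 2016)Q(Feb 2016) = 2×33 + 3×313 + 2×157 + 2×59 = 66 + 939 + 314 + 118 = 1437
ΣP(Feb 2016)Q(Feb 2016) = 2×33 + 2×313 + 2×157 + 3×59 = 66 + 626 + 314 + 177 = 1183
link = 1437/1183 = 1.214708
Link Mar 2016→Apr 2016:
ΣP(Apr 2016)Q(Mar 2016) = 2×36 + 4×306 + 2×190 + 2×57 = 72 + 1224 + 380 + 114 = 1790
ΣP(Mar 2016)Q(Mar 2016) = 2×36 + 3×306 + 2×190 + 2×57 = 72 + 918 + 380 + 114 = 1484
link = 1790/1484 = 1.206199
Chained index = 100 × 1.000000 × 1.214708 × 1.206199 = 146.5181

146.52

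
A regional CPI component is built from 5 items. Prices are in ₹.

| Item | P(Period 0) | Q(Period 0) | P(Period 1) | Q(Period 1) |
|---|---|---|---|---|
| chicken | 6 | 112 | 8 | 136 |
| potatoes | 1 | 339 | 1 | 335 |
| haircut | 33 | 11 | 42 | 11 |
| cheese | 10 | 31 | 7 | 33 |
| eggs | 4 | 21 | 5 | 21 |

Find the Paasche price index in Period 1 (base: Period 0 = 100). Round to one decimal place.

Paasche price index uses current-period quantities as weights.
ΣP(Period 1)·Q(Period 1) = 8×136 + 1×335 + 42×11 + 7×33 + 5×21 = 1088 + 335 + 462 + 231 + 105 = 2221
ΣP(Period 0)·Q(Period 1) = 6×136 + 1×335 + 33×11 + 10×33 + 4×21 = 816 + 335 + 363 + 330 + 84 = 1928
Index = 2221 / 1928 × 100 = 115.1971

115.2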